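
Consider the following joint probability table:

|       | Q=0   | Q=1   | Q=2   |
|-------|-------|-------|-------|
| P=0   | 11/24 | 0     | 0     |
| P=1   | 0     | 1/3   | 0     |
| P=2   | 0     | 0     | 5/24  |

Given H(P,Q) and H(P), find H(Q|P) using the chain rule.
From the chain rule: H(P,Q) = H(P) + H(Q|P)
Therefore: H(Q|P) = H(P,Q) - H(P)

H(P,Q) = -[(11/24)·log₂(11/24) + (1/3)·log₂(1/3) + (5/24)·log₂(5/24)]
  = 0.5159 + 0.5283 + 0.4715
  = 1.5157 bits
Marginal P(P) (row sums):
  P(P=0) = 11/24 + 0 + 0 = 11/24
  P(P=1) = 0 + 1/3 + 0 = 1/3
  P(P=2) = 0 + 0 + 5/24 = 5/24
H(P) = -[(11/24)·log₂(11/24) + (1/3)·log₂(1/3) + (5/24)·log₂(5/24)]
  = 0.5159 + 0.5283 + 0.4715
  = 1.5157 bits

H(Q|P) = 1.5157 - 1.5157 = 0.0000 bits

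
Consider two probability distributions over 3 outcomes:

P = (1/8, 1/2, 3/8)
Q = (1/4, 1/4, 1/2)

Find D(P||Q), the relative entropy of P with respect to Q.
D(P||Q) = Σ P(i) log₂(P(i)/Q(i))
  i=0: (1/8) × log₂((1/8)/(1/4)) = (1/8) × log₂(1/2) = -0.1250
  i=1: (1/2) × log₂((1/2)/(1/4)) = (1/2) × log₂(2) = 0.5000
  i=2: (3/8) × log₂((3/8)/(1/2)) = (3/8) × log₂(3/4) = -0.1556
D(P||Q) = -0.1250 + 0.5000 - 0.1556
  = 0.2194 bits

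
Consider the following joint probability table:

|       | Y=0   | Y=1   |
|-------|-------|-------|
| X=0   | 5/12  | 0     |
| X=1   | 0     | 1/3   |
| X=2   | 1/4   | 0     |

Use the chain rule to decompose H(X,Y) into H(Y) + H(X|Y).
By the chain rule: H(X,Y) = H(Y) + H(X|Y)

Marginal P(Y) (column sums):
  P(Y=0) = 5/12 + 0 + 1/4 = 2/3
  P(Y=1) = 0 + 1/3 + 0 = 1/3
H(Y) = -[(2/3)·log₂(2/3) + (1/3)·log₂(1/3)]
  = 0.3900 + 0.5283
  = 0.9183 bits
H(X|Y) = -Σ P(X,Y)·log₂ P(X|Y), where P(X|Y) = P(X,Y) / P(Y)
  (cells with P(X,Y) = 0 contribute 0)
  (X=0,Y=0): P(X|Y) = (5/12)/(2/3) = 5/8;  -(5/12)·log₂(5/8) = 0.2825
  (X=1,Y=1): P(X|Y) = (1/3)/(1/3) = 1;  -(1/3)·log₂(1) = 0.0000
  (X=2,Y=0): P(X|Y) = (1/4)/(2/3) = 3/8;  -(1/4)·log₂(3/8) = 0.3538
H(X|Y) = 0.2825 + 0.0000 + 0.3538
  = 0.6363 bits

H(X,Y) = H(Y) + H(X|Y) = 0.9183 + 0.6363 = 1.5546 bits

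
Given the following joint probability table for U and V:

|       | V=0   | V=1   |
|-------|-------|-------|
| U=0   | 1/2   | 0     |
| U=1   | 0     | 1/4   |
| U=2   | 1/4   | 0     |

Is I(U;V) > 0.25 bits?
Marginal P(U) (row sums):
  P(U=0) = 1/2 + 0 = 1/2
  P(U=1) = 0 + 1/4 = 1/4
  P(U=2) = 1/4 + 0 = 1/4
Marginal P(V) (column sums):
  P(V=0) = 1/2 + 0 + 1/4 = 3/4
  P(V=1) = 0 + 1/4 + 0 = 1/4

H(U) = -[(1/2)·log₂(1/2) + (1/4)·log₂(1/4) + (1/4)·log₂(1/4)]
  = 0.5000 + 0.5000 + 0.5000
  = 1.5000 bits
H(V) = -[(3/4)·log₂(3/4) + (1/4)·log₂(1/4)]
  = 0.3113 + 0.5000
  = 0.8113 bits
H(U,V) = -[(1/2)·log₂(1/2) + (1/4)·log₂(1/4) + (1/4)·log₂(1/4)]
  = 0.5000 + 0.5000 + 0.5000
  = 1.5000 bits

I(U;V) = H(U) + H(V) - H(U,V)
  = 1.5000 + 0.8113 - 1.5000
  = 0.8113 bits

Yes. I(U;V) = 0.8113 bits, which is > 0.25 bits.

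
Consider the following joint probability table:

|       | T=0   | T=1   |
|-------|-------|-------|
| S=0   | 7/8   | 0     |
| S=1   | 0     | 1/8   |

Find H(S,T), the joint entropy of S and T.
H(S,T) = -Σ P(S,T) log₂ P(S,T), summed over the non-zero cells:
H(S,T) = -[(7/8)·log₂(7/8) + (1/8)·log₂(1/8)]
  = 0.1686 + 0.3750
  = 0.5436 bits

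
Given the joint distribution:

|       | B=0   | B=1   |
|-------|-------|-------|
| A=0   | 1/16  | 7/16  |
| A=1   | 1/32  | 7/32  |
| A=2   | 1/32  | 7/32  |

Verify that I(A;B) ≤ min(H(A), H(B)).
Marginal P(A) (row sums):
  P(A=0) = 1/16 + 7/16 = 1/2
  P(A=1) = 1/32 + 7/32 = 1/4
  P(A=2) = 1/32 + 7/32 = 1/4
Marginal P(B) (column sums):
  P(B=0) = 1/16 + 1/32 + 1/32 = 1/8
  P(B=1) = 7/16 + 7/32 + 7/32 = 7/8

H(A) = -[(1/2)·log₂(1/2) + (1/4)·log₂(1/4) + (1/4)·log₂(1/4)]
  = 0.5000 + 0.5000 + 0.5000
  = 1.5000 bits
H(B) = -[(1/8)·log₂(1/8) + (7/8)·log₂(7/8)]
  = 0.3750 + 0.1686
  = 0.5436 bits
H(A,B) = -[(1/16)·log₂(1/16) + (7/16)·log₂(7/16) + (1/32)·log₂(1/32) + (7/32)·log₂(7/32) + (1/32)·log₂(1/32) + (7/32)·log₂(7/32)]
  = 0.2500 + 0.5218 + 0.1563 + 0.4796 + 0.1563 + 0.4796
  = 2.0436 bits

I(A;B) = H(A) + H(B) - H(A,B)
  = 1.5000 + 0.5436 - 2.0436
  = 0.0000 bits

min(H(A), H(B)) = min(1.5000, 0.5436) = 0.5436 bits
Since 0.0000 ≤ 0.5436, the bound is satisfied ✓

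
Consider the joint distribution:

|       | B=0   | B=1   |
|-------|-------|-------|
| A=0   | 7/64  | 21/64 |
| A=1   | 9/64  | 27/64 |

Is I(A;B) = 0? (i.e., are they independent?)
Marginal P(A) (row sums):
  P(A=0) = 7/64 + 21/64 = 7/16
  P(A=1) = 9/64 + 27/64 = 9/16
Marginal P(B) (column sums):
  P(B=0) = 7/64 + 9/64 = 1/4
  P(B=1) = 21/64 + 27/64 = 3/4

A and B are independent iff P(A=i,B=j) = P(A=i)·P(B=j) for every cell.
  P(A=0)·P(B=0) = 7/16 × 1/4 = 7/64 = P(A=0,B=0) ✓
  P(A=0)·P(B=1) = 7/16 × 3/4 = 21/64 = P(A=0,B=1) ✓
  P(A=1)·P(B=0) = 9/16 × 1/4 = 9/64 = P(A=1,B=0) ✓
  P(A=1)·P(B=1) = 9/16 × 3/4 = 27/64 = P(A=1,B=1) ✓

Yes, A and B are independent: every cell factors, so I(A;B) = 0 bits.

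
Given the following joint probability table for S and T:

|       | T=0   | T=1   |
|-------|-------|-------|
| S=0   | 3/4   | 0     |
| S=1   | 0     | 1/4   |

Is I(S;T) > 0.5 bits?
Marginal P(S) (row sums):
  P(S=0) = 3/4 + 0 = 3/4
  P(S=1) = 0 + 1/4 = 1/4
Marginal P(T) (column sums):
  P(T=0) = 3/4 + 0 = 3/4
  P(T=1) = 0 + 1/4 = 1/4

H(S) = -[(3/4)·log₂(3/4) + (1/4)·log₂(1/4)]
  = 0.3113 + 0.5000
  = 0.8113 bits
H(T) = -[(3/4)·log₂(3/4) + (1/4)·log₂(1/4)]
  = 0.3113 + 0.5000
  = 0.8113 bits
H(S,T) = -[(3/4)·log₂(3/4) + (1/4)·log₂(1/4)]
  = 0.3113 + 0.5000
  = 0.8113 bits

I(S;T) = H(S) + H(T) - H(S,T)
  = 0.8113 + 0.8113 - 0.8113
  = 0.8113 bits

Yes. I(S;T) = 0.8113 bits, which is > 0.5 bits.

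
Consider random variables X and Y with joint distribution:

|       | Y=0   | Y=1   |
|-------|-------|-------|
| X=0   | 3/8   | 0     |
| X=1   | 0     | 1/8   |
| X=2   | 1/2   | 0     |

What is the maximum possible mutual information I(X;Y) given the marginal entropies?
The upper bound on mutual information is I(X;Y) ≤ min(H(X), H(Y)).

Marginal P(X) (row sums):
  P(X=0) = 3/8 + 0 = 3/8
  P(X=1) = 0 + 1/8 = 1/8
  P(X=2) = 1/2 + 0 = 1/2
Marginal P(Y) (column sums):
  P(Y=0) = 3/8 + 0 + 1/2 = 7/8
  P(Y=1) = 0 + 1/8 + 0 = 1/8

H(X) = -[(3/8)·log₂(3/8) + (1/8)·log₂(1/8) + (1/2)·log₂(1/2)]
  = 0.5306 + 0.3750 + 0.5000
  = 1.4056 bits
H(Y) = -[(7/8)·log₂(7/8) + (1/8)·log₂(1/8)]
  = 0.1686 + 0.3750
  = 0.5436 bits

Maximum possible I(X;Y) = min(1.4056, 0.5436) = 0.5436 bits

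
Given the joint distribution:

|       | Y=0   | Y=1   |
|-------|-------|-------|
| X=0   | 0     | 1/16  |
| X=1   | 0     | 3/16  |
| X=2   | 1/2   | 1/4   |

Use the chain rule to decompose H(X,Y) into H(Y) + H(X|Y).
By the chain rule: H(X,Y) = H(Y) + H(X|Y)

Marginal P(Y) (column sums):
  P(Y=0) = 0 + 0 + 1/2 = 1/2
  P(Y=1) = 1/16 + 3/16 + 1/4 = 1/2
H(Y) = -[(1/2)·log₂(1/2) + (1/2)·log₂(1/2)]
  = 0.5000 + 0.5000
  = 1.0000 bits
H(X|Y) = -Σ P(X,Y)·log₂ P(X|Y), where P(X|Y) = P(X,Y) / P(Y)
  (cells with P(X,Y) = 0 contribute 0)
  (X=0,Y=1): P(X|Y) = (1/16)/(1/2) = 1/8;  -(1/16)·log₂(1/8) = 0.1875
  (X=1,Y=1): P(X|Y) = (3/16)/(1/2) = 3/8;  -(3/16)·log₂(3/8) = 0.2653
  (X=2,Y=0): P(X|Y) = (1/2)/(1/2) = 1;  -(1/2)·log₂(1) = 0.0000
  (X=2,Y=1): P(X|Y) = (1/4)/(1/2) = 1/2;  -(1/4)·log₂(1/2) = 0.2500
H(X|Y) = 0.1875 + 0.2653 + 0.0000 + 0.2500
  = 0.7028 bits

H(X,Y) = H(Y) + H(X|Y) = 1.0000 + 0.7028 = 1.7028 bits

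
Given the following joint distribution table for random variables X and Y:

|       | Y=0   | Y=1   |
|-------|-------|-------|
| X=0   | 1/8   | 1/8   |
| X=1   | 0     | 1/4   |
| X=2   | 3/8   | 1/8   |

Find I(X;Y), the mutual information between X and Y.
Marginal P(X) (row sums):
  P(X=0) = 1/8 + 1/8 = 1/4
  P(X=1) = 0 + 1/4 = 1/4
  P(X=2) = 3/8 + 1/8 = 1/2
Marginal P(Y) (column sums):
  P(Y=0) = 1/8 + 0 + 3/8 = 1/2
  P(Y=1) = 1/8 + 1/4 + 1/8 = 1/2

H(X) = -[(1/4)·log₂(1/4) + (1/4)·log₂(1/4) + (1/2)·log₂(1/2)]
  = 0.5000 + 0.5000 + 0.5000
  = 1.5000 bits
H(Y) = -[(1/2)·log₂(1/2) + (1/2)·log₂(1/2)]
  = 0.5000 + 0.5000
  = 1.0000 bits
H(X,Y) = -[(1/8)·log₂(1/8) + (1/8)·log₂(1/8) + (1/4)·log₂(1/4) + (3/8)·log₂(3/8) + (1/8)·log₂(1/8)]
  = 0.3750 + 0.3750 + 0.5000 + 0.5306 + 0.3750
  = 2.1556 bits

I(X;Y) = H(X) + H(Y) - H(X,Y)
  = 1.5000 + 1.0000 - 2.1556
  = 0.3444 bits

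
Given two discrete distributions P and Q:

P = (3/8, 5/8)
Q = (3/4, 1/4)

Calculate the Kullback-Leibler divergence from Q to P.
D(P||Q) = Σ P(i) log₂(P(i)/Q(i))
  i=0: (3/8) × log₂((3/8)/(3/4)) = (3/8) × log₂(1/2) = -0.3750
  i=1: (5/8) × log₂((5/8)/(1/4)) = (5/8) × log₂(5/2) = 0.8262
D(P||Q) = -0.3750 + 0.8262
  = 0.4512 bits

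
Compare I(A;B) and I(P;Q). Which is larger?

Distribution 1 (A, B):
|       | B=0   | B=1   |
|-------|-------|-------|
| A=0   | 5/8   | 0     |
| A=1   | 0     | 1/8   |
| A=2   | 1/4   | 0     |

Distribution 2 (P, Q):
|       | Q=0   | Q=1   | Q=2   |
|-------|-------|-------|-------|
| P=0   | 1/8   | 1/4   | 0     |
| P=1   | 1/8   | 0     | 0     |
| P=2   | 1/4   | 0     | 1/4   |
Distribution 1 (A, B):
Marginal P(A) (row sums):
  P(A=0) = 5/8 + 0 = 5/8
  P(A=1) = 0 + 1/8 = 1/8
  P(A=2) = 1/4 + 0 = 1/4
Marginal P(B) (column sums):
  P(B=0) = 5/8 + 0 + 1/4 = 7/8
  P(B=1) = 0 + 1/8 + 0 = 1/8

H(A) = -[(5/8)·log₂(5/8) + (1/8)·log₂(1/8) + (1/4)·log₂(1/4)]
  = 0.4238 + 0.3750 + 0.5000
  = 1.2988 bits
H(B) = -[(7/8)·log₂(7/8) + (1/8)·log₂(1/8)]
  = 0.1686 + 0.3750
  = 0.5436 bits
H(A,B) = -[(5/8)·log₂(5/8) + (1/8)·log₂(1/8) + (1/4)·log₂(1/4)]
  = 0.4238 + 0.3750 + 0.5000
  = 1.2988 bits

I(A;B) = H(A) + H(B) - H(A,B)
  = 1.2988 + 0.5436 - 1.2988
  = 0.5436 bits

Distribution 2 (P, Q):
Marginal P(P) (row sums):
  P(P=0) = 1/8 + 1/4 + 0 = 3/8
  P(P=1) = 1/8 + 0 + 0 = 1/8
  P(P=2) = 1/4 + 0 + 1/4 = 1/2
Marginal P(Q) (column sums):
  P(Q=0) = 1/8 + 1/8 + 1/4 = 1/2
  P(Q=1) = 1/4 + 0 + 0 = 1/4
  P(Q=2) = 0 + 0 + 1/4 = 1/4

H(P) = -[(3/8)·log₂(3/8) + (1/8)·log₂(1/8) + (1/2)·log₂(1/2)]
  = 0.5306 + 0.3750 + 0.5000
  = 1.4056 bits
H(Q) = -[(1/2)·log₂(1/2) + (1/4)·log₂(1/4) + (1/4)·log₂(1/4)]
  = 0.5000 + 0.5000 + 0.5000
  = 1.5000 bits
H(P,Q) = -[(1/8)·log₂(1/8) + (1/4)·log₂(1/4) + (1/8)·log₂(1/8) + (1/4)·log₂(1/4) + (1/4)·log₂(1/4)]
  = 0.3750 + 0.5000 + 0.3750 + 0.5000 + 0.5000
  = 2.2500 bits

I(P;Q) = H(P) + H(Q) - H(P,Q)
  = 1.4056 + 1.5000 - 2.2500
  = 0.6556 bits

I(P;Q) = 0.6556 bits > I(A;B) = 0.5436 bits, so (P, Q) has the higher mutual information (stronger dependence).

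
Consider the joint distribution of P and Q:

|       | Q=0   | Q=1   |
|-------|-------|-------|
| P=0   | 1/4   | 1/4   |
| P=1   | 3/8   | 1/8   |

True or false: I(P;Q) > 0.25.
Marginal P(P) (row sums):
  P(P=0) = 1/4 + 1/4 = 1/2
  P(P=1) = 3/8 + 1/8 = 1/2
Marginal P(Q) (column sums):
  P(Q=0) = 1/4 + 3/8 = 5/8
  P(Q=1) = 1/4 + 1/8 = 3/8

H(P) = -[(1/2)·log₂(1/2) + (1/2)·log₂(1/2)]
  = 0.5000 + 0.5000
  = 1.0000 bits
H(Q) = -[(5/8)·log₂(5/8) + (3/8)·log₂(3/8)]
  = 0.4238 + 0.5306
  = 0.9544 bits
H(P,Q) = -[(1/4)·log₂(1/4) + (1/4)·log₂(1/4) + (3/8)·log₂(3/8) + (1/8)·log₂(1/8)]
  = 0.5000 + 0.5000 + 0.5306 + 0.3750
  = 1.9056 bits

I(P;Q) = H(P) + H(Q) - H(P,Q)
  = 1.0000 + 0.9544 - 1.9056
  = 0.0488 bits

False. I(P;Q) = 0.0488 bits, which is ≤ 0.25 bits.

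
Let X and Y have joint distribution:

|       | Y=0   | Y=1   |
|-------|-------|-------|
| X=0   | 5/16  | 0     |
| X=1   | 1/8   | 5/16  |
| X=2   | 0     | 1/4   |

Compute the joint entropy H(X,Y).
H(X,Y) = -Σ P(X,Y) log₂ P(X,Y), summed over the non-zero cells:
H(X,Y) = -[(5/16)·log₂(5/16) + (1/8)·log₂(1/8) + (5/16)·log₂(5/16) + (1/4)·log₂(1/4)]
  = 0.5244 + 0.3750 + 0.5244 + 0.5000
  = 1.9238 bits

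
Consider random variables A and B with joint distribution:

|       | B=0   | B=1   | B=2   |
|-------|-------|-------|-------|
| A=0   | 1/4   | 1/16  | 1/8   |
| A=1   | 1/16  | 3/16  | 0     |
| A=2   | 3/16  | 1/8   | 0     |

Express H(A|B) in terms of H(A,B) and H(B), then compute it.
H(A|B) = H(A,B) - H(B)

Marginal P(B) (column sums):
  P(B=0) = 1/4 + 1/16 + 3/16 = 1/2
  P(B=1) = 1/16 + 3/16 + 1/8 = 3/8
  P(B=2) = 1/8 + 0 + 0 = 1/8

H(A,B) = -[(1/4)·log₂(1/4) + (1/16)·log₂(1/16) + (1/8)·log₂(1/8) + (1/16)·log₂(1/16) + (3/16)·log₂(3/16) + (3/16)·log₂(3/16) + (1/8)·log₂(1/8)]
  = 0.5000 + 0.2500 + 0.3750 + 0.2500 + 0.4528 + 0.4528 + 0.3750
  = 2.6556 bits
H(B) = -[(1/2)·log₂(1/2) + (3/8)·log₂(3/8) + (1/8)·log₂(1/8)]
  = 0.5000 + 0.5306 + 0.3750
  = 1.4056 bits

H(A|B) = 2.6556 - 1.4056 = 1.2500 bits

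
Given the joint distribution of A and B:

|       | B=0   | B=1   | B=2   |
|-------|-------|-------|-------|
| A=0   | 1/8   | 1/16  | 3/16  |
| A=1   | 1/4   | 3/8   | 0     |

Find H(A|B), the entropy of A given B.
Marginal P(B) (column sums):
  P(B=0) = 1/8 + 1/4 = 3/8
  P(B=1) = 1/16 + 3/8 = 7/16
  P(B=2) = 3/16 + 0 = 3/16

H(A|B) = -Σ P(A,B)·log₂ P(A|B), where P(A|B) = P(A,B) / P(B)
  (cells with P(A,B) = 0 contribute 0)
  (A=0,B=0): P(A|B) = (1/8)/(3/8) = 1/3;  -(1/8)·log₂(1/3) = 0.1981
  (A=0,B=1): P(A|B) = (1/16)/(7/16) = 1/7;  -(1/16)·log₂(1/7) = 0.1755
  (A=0,B=2): P(A|B) = (3/16)/(3/16) = 1;  -(3/16)·log₂(1) = 0.0000
  (A=1,B=0): P(A|B) = (1/4)/(3/8) = 2/3;  -(1/4)·log₂(2/3) = 0.1462
  (A=1,B=1): P(A|B) = (3/8)/(7/16) = 6/7;  -(3/8)·log₂(6/7) = 0.0834
H(A|B) = 0.1981 + 0.1755 + 0.0000 + 0.1462 + 0.0834
  = 0.6032 bits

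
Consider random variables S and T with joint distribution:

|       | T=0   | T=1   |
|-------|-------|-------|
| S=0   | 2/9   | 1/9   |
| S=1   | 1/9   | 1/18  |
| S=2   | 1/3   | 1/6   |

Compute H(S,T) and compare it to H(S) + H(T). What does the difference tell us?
Marginal P(S) (row sums):
  P(S=0) = 2/9 + 1/9 = 1/3
  P(S=1) = 1/9 + 1/18 = 1/6
  P(S=2) = 1/3 + 1/6 = 1/2
Marginal P(T) (column sums):
  P(T=0) = 2/9 + 1/9 + 1/3 = 2/3
  P(T=1) = 1/9 + 1/18 + 1/6 = 1/3

H(S,T) = -[(2/9)·log₂(2/9) + (1/9)·log₂(1/9) + (1/9)·log₂(1/9) + (1/18)·log₂(1/18) + (1/3)·log₂(1/3) + (1/6)·log₂(1/6)]
  = 0.4822 + 0.3522 + 0.3522 + 0.2317 + 0.5283 + 0.4308
  = 2.3774 bits
H(S) = -[(1/3)·log₂(1/3) + (1/6)·log₂(1/6) + (1/2)·log₂(1/2)]
  = 0.5283 + 0.4308 + 0.5000
  = 1.4591 bits
H(T) = -[(2/3)·log₂(2/3) + (1/3)·log₂(1/3)]
  = 0.3900 + 0.5283
  = 0.9183 bits

H(S) + H(T) = 1.4591 + 0.9183 = 2.3774 bits
Difference: H(S) + H(T) - H(S,T) = 2.3774 - 2.3774 = 0.0000 bits = I(S;T)

The difference is the mutual information; it is 0 here, so S and T are independent (the joint entropy equals the sum of the marginal entropies).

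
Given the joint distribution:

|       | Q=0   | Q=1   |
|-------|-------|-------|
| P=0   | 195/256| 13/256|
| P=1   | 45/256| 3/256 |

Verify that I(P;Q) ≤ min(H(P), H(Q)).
Marginal P(P) (row sums):
  P(P=0) = 195/256 + 13/256 = 13/16
  P(P=1) = 45/256 + 3/256 = 3/16
Marginal P(Q) (column sums):
  P(Q=0) = 195/256 + 45/256 = 15/16
  P(Q=1) = 13/256 + 3/256 = 1/16

H(P) = -[(13/16)·log₂(13/16) + (3/16)·log₂(3/16)]
  = 0.2434 + 0.4528
  = 0.6962 bits
H(Q) = -[(15/16)·log₂(15/16) + (1/16)·log₂(1/16)]
  = 0.0873 + 0.2500
  = 0.3373 bits
H(P,Q) = -[(195/256)·log₂(195/256) + (13/256)·log₂(13/256) + (45/256)·log₂(45/256) + (3/256)·log₂(3/256)]
  = 0.2991 + 0.2183 + 0.4409 + 0.0752
  = 1.0335 bits

I(P;Q) = H(P) + H(Q) - H(P,Q)
  = 0.6962 + 0.3373 - 1.0335
  = 0.0000 bits

min(H(P), H(Q)) = min(0.6962, 0.3373) = 0.3373 bits
Since 0.0000 ≤ 0.3373, the bound is satisfied ✓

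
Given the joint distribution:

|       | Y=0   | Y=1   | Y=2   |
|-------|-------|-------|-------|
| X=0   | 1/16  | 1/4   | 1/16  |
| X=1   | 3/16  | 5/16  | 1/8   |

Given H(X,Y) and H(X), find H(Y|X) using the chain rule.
From the chain rule: H(X,Y) = H(X) + H(Y|X)
Therefore: H(Y|X) = H(X,Y) - H(X)

H(X,Y) = -[(1/16)·log₂(1/16) + (1/4)·log₂(1/4) + (1/16)·log₂(1/16) + (3/16)·log₂(3/16) + (5/16)·log₂(5/16) + (1/8)·log₂(1/8)]
  = 0.2500 + 0.5000 + 0.2500 + 0.4528 + 0.5244 + 0.3750
  = 2.3522 bits
Marginal P(X) (row sums):
  P(X=0) = 1/16 + 1/4 + 1/16 = 3/8
  P(X=1) = 3/16 + 5/16 + 1/8 = 5/8
H(X) = -[(3/8)·log₂(3/8) + (5/8)·log₂(5/8)]
  = 0.5306 + 0.4238
  = 0.9544 bits

H(Y|X) = 2.3522 - 0.9544 = 1.3978 bits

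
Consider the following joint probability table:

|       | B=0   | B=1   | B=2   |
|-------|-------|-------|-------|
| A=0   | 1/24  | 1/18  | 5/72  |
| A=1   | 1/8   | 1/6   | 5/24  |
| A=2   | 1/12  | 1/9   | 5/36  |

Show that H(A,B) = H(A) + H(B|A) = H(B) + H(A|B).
Marginal P(A) (row sums):
  P(A=0) = 1/24 + 1/18 + 5/72 = 1/6
  P(A=1) = 1/8 + 1/6 + 5/24 = 1/2
  P(A=2) = 1/12 + 1/9 + 5/36 = 1/3
Marginal P(B) (column sums):
  P(B=0) = 1/24 + 1/8 + 1/12 = 1/4
  P(B=1) = 1/18 + 1/6 + 1/9 = 1/3
  P(B=2) = 5/72 + 5/24 + 5/36 = 5/12

Decomposition 1: H(A) + H(B|A)
H(A) = -[(1/6)·log₂(1/6) + (1/2)·log₂(1/2) + (1/3)·log₂(1/3)]
  = 0.4308 + 0.5000 + 0.5283
  = 1.4591 bits
H(B|A) = -Σ P(A,B)·log₂ P(B|A), where P(B|A) = P(A,B) / P(A)
  (A=0,B=0): P(B|A) = (1/24)/(1/6) = 1/4;  -(1/24)·log₂(1/4) = 0.0833
  (A=0,B=1): P(B|A) = (1/18)/(1/6) = 1/3;  -(1/18)·log₂(1/3) = 0.0881
  (A=0,B=2): P(B|A) = (5/72)/(1/6) = 5/12;  -(5/72)·log₂(5/12) = 0.0877
  (A=1,B=0): P(B|A) = (1/8)/(1/2) = 1/4;  -(1/8)·log₂(1/4) = 0.2500
  (A=1,B=1): P(B|A) = (1/6)/(1/2) = 1/3;  -(1/6)·log₂(1/3) = 0.2642
  (A=1,B=2): P(B|A) = (5/24)/(1/2) = 5/12;  -(5/24)·log₂(5/12) = 0.2631
  (A=2,B=0): P(B|A) = (1/12)/(1/3) = 1/4;  -(1/12)·log₂(1/4) = 0.1667
  (A=2,B=1): P(B|A) = (1/9)/(1/3) = 1/3;  -(1/9)·log₂(1/3) = 0.1761
  (A=2,B=2): P(B|A) = (5/36)/(1/3) = 5/12;  -(5/36)·log₂(5/12) = 0.1754
H(B|A) = 0.0833 + 0.0881 + 0.0877 + 0.2500 + 0.2642 + 0.2631 + 0.1667 + 0.1761 + 0.1754
  = 1.5546 bits
H(A) + H(B|A) = 1.4591 + 1.5546 = 3.0137 bits

Decomposition 2: H(B) + H(A|B)
H(B) = -[(1/4)·log₂(1/4) + (1/3)·log₂(1/3) + (5/12)·log₂(5/12)]
  = 0.5000 + 0.5283 + 0.5263
  = 1.5546 bits
H(A|B) = -Σ P(A,B)·log₂ P(A|B), where P(A|B) = P(A,B) / P(B)
  (A=0,B=0): P(A|B) = (1/24)/(1/4) = 1/6;  -(1/24)·log₂(1/6) = 0.1077
  (A=0,B=1): P(A|B) = (1/18)/(1/3) = 1/6;  -(1/18)·log₂(1/6) = 0.1436
  (A=0,B=2): P(A|B) = (5/72)/(5/12) = 1/6;  -(5/72)·log₂(1/6) = 0.1795
  (A=1,B=0): P(A|B) = (1/8)/(1/4) = 1/2;  -(1/8)·log₂(1/2) = 0.1250
  (A=1,B=1): P(A|B) = (1/6)/(1/3) = 1/2;  -(1/6)·log₂(1/2) = 0.1667
  (A=1,B=2): P(A|B) = (5/24)/(5/12) = 1/2;  -(5/24)·log₂(1/2) = 0.2083
  (A=2,B=0): P(A|B) = (1/12)/(1/4) = 1/3;  -(1/12)·log₂(1/3) = 0.1321
  (A=2,B=1): P(A|B) = (1/9)/(1/3) = 1/3;  -(1/9)·log₂(1/3) = 0.1761
  (A=2,B=2): P(A|B) = (5/36)/(5/12) = 1/3;  -(5/36)·log₂(1/3) = 0.2201
H(A|B) = 0.1077 + 0.1436 + 0.1795 + 0.1250 + 0.1667 + 0.2083 + 0.1321 + 0.1761 + 0.2201
  = 1.4591 bits
H(B) + H(A|B) = 1.5546 + 1.4591 = 3.0137 bits

Direct computation of the joint entropy:
H(A,B) = -[(1/24)·log₂(1/24) + (1/18)·log₂(1/18) + (5/72)·log₂(5/72) + (1/8)·log₂(1/8) + (1/6)·log₂(1/6) + (5/24)·log₂(5/24) + (1/12)·log₂(1/12) + (1/9)·log₂(1/9) + (5/36)·log₂(5/36)]
  = 0.1910 + 0.2317 + 0.2672 + 0.3750 + 0.4308 + 0.4715 + 0.2987 + 0.3522 + 0.3956
  = 3.0137 bits

All three agree: H(A,B) = 3.0137 bits ✓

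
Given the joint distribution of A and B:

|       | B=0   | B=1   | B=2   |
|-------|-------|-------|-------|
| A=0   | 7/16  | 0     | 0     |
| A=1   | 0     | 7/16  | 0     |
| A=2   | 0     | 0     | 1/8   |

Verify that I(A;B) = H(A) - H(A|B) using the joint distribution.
Left side, from I(A;B) = H(A) + H(B) - H(A,B):
Marginal P(A) (row sums):
  P(A=0) = 7/16 + 0 + 0 = 7/16
  P(A=1) = 0 + 7/16 + 0 = 7/16
  P(A=2) = 0 + 0 + 1/8 = 1/8
Marginal P(B) (column sums):
  P(B=0) = 7/16 + 0 + 0 = 7/16
  P(B=1) = 0 + 7/16 + 0 = 7/16
  P(B=2) = 0 + 0 + 1/8 = 1/8

H(A) = -[(7/16)·log₂(7/16) + (7/16)·log₂(7/16) + (1/8)·log₂(1/8)]
  = 0.5218 + 0.5218 + 0.3750
  = 1.4186 bits
H(B) = -[(7/16)·log₂(7/16) + (7/16)·log₂(7/16) + (1/8)·log₂(1/8)]
  = 0.5218 + 0.5218 + 0.3750
  = 1.4186 bits
H(A,B) = -[(7/16)·log₂(7/16) + (7/16)·log₂(7/16) + (1/8)·log₂(1/8)]
  = 0.5218 + 0.5218 + 0.3750
  = 1.4186 bits

I(A;B) = H(A) + H(B) - H(A,B)
  = 1.4186 + 1.4186 - 1.4186
  = 1.4186 bits

Right side, with H(A|B) computed directly from the conditional probabilities:
H(A|B) = -Σ P(A,B)·log₂ P(A|B), where P(A|B) = P(A,B) / P(B)
  (cells with P(A,B) = 0 contribute 0)
  (A=0,B=0): P(A|B) = (7/16)/(7/16) = 1;  -(7/16)·log₂(1) = 0.0000
  (A=1,B=1): P(A|B) = (7/16)/(7/16) = 1;  -(7/16)·log₂(1) = 0.0000
  (A=2,B=2): P(A|B) = (1/8)/(1/8) = 1;  -(1/8)·log₂(1) = 0.0000
H(A|B) = 0.0000 + 0.0000 + 0.0000
  = 0.0000 bits
H(A) - H(A|B) = 1.4186 - 0.0000 = 1.4186 bits

Both sides equal 1.4186 bits, so I(A;B) = H(A) - H(A|B) ✓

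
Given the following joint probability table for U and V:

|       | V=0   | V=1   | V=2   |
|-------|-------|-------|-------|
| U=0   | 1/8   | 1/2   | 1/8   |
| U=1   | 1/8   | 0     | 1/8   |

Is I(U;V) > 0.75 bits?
Marginal P(U) (row sums):
  P(U=0) = 1/8 + 1/2 + 1/8 = 3/4
  P(U=1) = 1/8 + 0 + 1/8 = 1/4
Marginal P(V) (column sums):
  P(V=0) = 1/8 + 1/8 = 1/4
  P(V=1) = 1/2 + 0 = 1/2
  P(V=2) = 1/8 + 1/8 = 1/4

H(U) = -[(3/4)·log₂(3/4) + (1/4)·log₂(1/4)]
  = 0.3113 + 0.5000
  = 0.8113 bits
H(V) = -[(1/4)·log₂(1/4) + (1/2)·log₂(1/2) + (1/4)·log₂(1/4)]
  = 0.5000 + 0.5000 + 0.5000
  = 1.5000 bits
H(U,V) = -[(1/8)·log₂(1/8) + (1/2)·log₂(1/2) + (1/8)·log₂(1/8) + (1/8)·log₂(1/8) + (1/8)·log₂(1/8)]
  = 0.3750 + 0.5000 + 0.3750 + 0.3750 + 0.3750
  = 2.0000 bits

I(U;V) = H(U) + H(V) - H(U,V)
  = 0.8113 + 1.5000 - 2.0000
  = 0.3113 bits

No. I(U;V) = 0.3113 bits, which is ≤ 0.75 bits.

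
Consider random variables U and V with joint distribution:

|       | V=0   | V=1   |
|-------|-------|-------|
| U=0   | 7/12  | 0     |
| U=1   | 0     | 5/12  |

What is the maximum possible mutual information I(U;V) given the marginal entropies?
The upper bound on mutual information is I(U;V) ≤ min(H(U), H(V)).

Marginal P(U) (row sums):
  P(U=0) = 7/12 + 0 = 7/12
  P(U=1) = 0 + 5/12 = 5/12
Marginal P(V) (column sums):
  P(V=0) = 7/12 + 0 = 7/12
  P(V=1) = 0 + 5/12 = 5/12

H(U) = -[(7/12)·log₂(7/12) + (5/12)·log₂(5/12)]
  = 0.4536 + 0.5263
  = 0.9799 bits
H(V) = -[(7/12)·log₂(7/12) + (5/12)·log₂(5/12)]
  = 0.4536 + 0.5263
  = 0.9799 bits

Maximum possible I(U;V) = min(0.9799, 0.9799) = 0.9799 bits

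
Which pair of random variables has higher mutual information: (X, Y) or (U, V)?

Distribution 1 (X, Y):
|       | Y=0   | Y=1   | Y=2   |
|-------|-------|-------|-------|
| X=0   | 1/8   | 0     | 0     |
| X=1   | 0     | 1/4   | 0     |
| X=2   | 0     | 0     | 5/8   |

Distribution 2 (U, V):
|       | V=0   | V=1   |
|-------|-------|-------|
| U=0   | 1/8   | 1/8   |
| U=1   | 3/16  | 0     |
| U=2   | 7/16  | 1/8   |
Distribution 1 (X, Y):
Marginal P(X) (row sums):
  P(X=0) = 1/8 + 0 + 0 = 1/8
  P(X=1) = 0 + 1/4 + 0 = 1/4
  P(X=2) = 0 + 0 + 5/8 = 5/8
Marginal P(Y) (column sums):
  P(Y=0) = 1/8 + 0 + 0 = 1/8
  P(Y=1) = 0 + 1/4 + 0 = 1/4
  P(Y=2) = 0 + 0 + 5/8 = 5/8

H(X) = -[(1/8)·log₂(1/8) + (1/4)·log₂(1/4) + (5/8)·log₂(5/8)]
  = 0.3750 + 0.5000 + 0.4238
  = 1.2988 bits
H(Y) = -[(1/8)·log₂(1/8) + (1/4)·log₂(1/4) + (5/8)·log₂(5/8)]
  = 0.3750 + 0.5000 + 0.4238
  = 1.2988 bits
H(X,Y) = -[(1/8)·log₂(1/8) + (1/4)·log₂(1/4) + (5/8)·log₂(5/8)]
  = 0.3750 + 0.5000 + 0.4238
  = 1.2988 bits

I(X;Y) = H(X) + H(Y) - H(X,Y)
  = 1.2988 + 1.2988 - 1.2988
  = 1.2988 bits

Distribution 2 (U, V):
Marginal P(U) (row sums):
  P(U=0) = 1/8 + 1/8 = 1/4
  P(U=1) = 3/16 + 0 = 3/16
  P(U=2) = 7/16 + 1/8 = 9/16
Marginal P(V) (column sums):
  P(V=0) = 1/8 + 3/16 + 7/16 = 3/4
  P(V=1) = 1/8 + 0 + 1/8 = 1/4

H(U) = -[(1/4)·log₂(1/4) + (3/16)·log₂(3/16) + (9/16)·log₂(9/16)]
  = 0.5000 + 0.4528 + 0.4669
  = 1.4197 bits
H(V) = -[(3/4)·log₂(3/4) + (1/4)·log₂(1/4)]
  = 0.3113 + 0.5000
  = 0.8113 bits
H(U,V) = -[(1/8)·log₂(1/8) + (1/8)·log₂(1/8) + (3/16)·log₂(3/16) + (7/16)·log₂(7/16) + (1/8)·log₂(1/8)]
  = 0.3750 + 0.3750 + 0.4528 + 0.5218 + 0.3750
  = 2.0996 bits

I(U;V) = H(U) + H(V) - H(U,V)
  = 1.4197 + 0.8113 - 2.0996
  = 0.1314 bits

I(X;Y) = 1.2988 bits > I(U;V) = 0.1314 bits, so (X, Y) has the higher mutual information (stronger dependence).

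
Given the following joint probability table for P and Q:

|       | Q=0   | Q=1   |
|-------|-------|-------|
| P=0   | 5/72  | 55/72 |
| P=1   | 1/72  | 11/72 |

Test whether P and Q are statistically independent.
Marginal P(P) (row sums):
  P(P=0) = 5/72 + 55/72 = 5/6
  P(P=1) = 1/72 + 11/72 = 1/6
Marginal P(Q) (column sums):
  P(Q=0) = 5/72 + 1/72 = 1/12
  P(Q=1) = 55/72 + 11/72 = 11/12

P and Q are independent iff P(P=i,Q=j) = P(P=i)·P(Q=j) for every cell.
  P(P=0)·P(Q=0) = 5/6 × 1/12 = 5/72 = P(P=0,Q=0) ✓
  P(P=0)·P(Q=1) = 5/6 × 11/12 = 55/72 = P(P=0,Q=1) ✓
  P(P=1)·P(Q=0) = 1/6 × 1/12 = 1/72 = P(P=1,Q=0) ✓
  P(P=1)·P(Q=1) = 1/6 × 11/12 = 11/72 = P(P=1,Q=1) ✓

Yes, P and Q are independent: every cell factors, so I(P;Q) = 0 bits.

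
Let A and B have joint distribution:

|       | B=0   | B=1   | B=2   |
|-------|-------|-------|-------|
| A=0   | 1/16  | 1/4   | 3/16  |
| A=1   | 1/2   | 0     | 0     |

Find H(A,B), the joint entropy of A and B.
H(A,B) = -Σ P(A,B) log₂ P(A,B), summed over the non-zero cells:
H(A,B) = -[(1/16)·log₂(1/16) + (1/4)·log₂(1/4) + (3/16)·log₂(3/16) + (1/2)·log₂(1/2)]
  = 0.2500 + 0.5000 + 0.4528 + 0.5000
  = 1.7028 bits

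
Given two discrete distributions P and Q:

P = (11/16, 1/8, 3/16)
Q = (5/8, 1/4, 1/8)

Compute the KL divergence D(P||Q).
D(P||Q) = Σ P(i) log₂(P(i)/Q(i))
  i=0: (11/16) × log₂((11/16)/(5/8)) = (11/16) × log₂(11/10) = 0.0945
  i=1: (1/8) × log₂((1/8)/(1/4)) = (1/8) × log₂(1/2) = -0.1250
  i=2: (3/16) × log₂((3/16)/(1/8)) = (3/16) × log₂(3/2) = 0.1097
D(P||Q) = 0.0945 - 0.1250 + 0.1097
  = 0.0792 bits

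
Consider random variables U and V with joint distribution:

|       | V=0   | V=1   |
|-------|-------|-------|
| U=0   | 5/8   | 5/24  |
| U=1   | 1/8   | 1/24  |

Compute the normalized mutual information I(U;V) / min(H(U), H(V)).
Marginal P(U) (row sums):
  P(U=0) = 5/8 + 5/24 = 5/6
  P(U=1) = 1/8 + 1/24 = 1/6
Marginal P(V) (column sums):
  P(V=0) = 5/8 + 1/8 = 3/4
  P(V=1) = 5/24 + 1/24 = 1/4

H(U) = -[(5/6)·log₂(5/6) + (1/6)·log₂(1/6)]
  = 0.2192 + 0.4308
  = 0.6500 bits
H(V) = -[(3/4)·log₂(3/4) + (1/4)·log₂(1/4)]
  = 0.3113 + 0.5000
  = 0.8113 bits
H(U,V) = -[(5/8)·log₂(5/8) + (5/24)·log₂(5/24) + (1/8)·log₂(1/8) + (1/24)·log₂(1/24)]
  = 0.4238 + 0.4715 + 0.3750 + 0.1910
  = 1.4613 bits

I(U;V) = H(U) + H(V) - H(U,V)
  = 0.6500 + 0.8113 - 1.4613
  = 0.0000 bits

min(H(U), H(V)) = min(0.6500, 0.8113) = 0.6500 bits
Normalized MI = 0.0000 / 0.6500 = 0.0000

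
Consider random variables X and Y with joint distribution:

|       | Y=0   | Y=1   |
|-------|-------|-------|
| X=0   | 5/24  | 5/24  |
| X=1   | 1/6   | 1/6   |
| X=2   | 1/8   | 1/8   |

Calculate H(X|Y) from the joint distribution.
Marginal P(Y) (column sums):
  P(Y=0) = 5/24 + 1/6 + 1/8 = 1/2
  P(Y=1) = 5/24 + 1/6 + 1/8 = 1/2

H(X|Y) = -Σ P(X,Y)·log₂ P(X|Y), where P(X|Y) = P(X,Y) / P(Y)
  (X=0,Y=0): P(X|Y) = (5/24)/(1/2) = 5/12;  -(5/24)·log₂(5/12) = 0.2631
  (X=0,Y=1): P(X|Y) = (5/24)/(1/2) = 5/12;  -(5/24)·log₂(5/12) = 0.2631
  (X=1,Y=0): P(X|Y) = (1/6)/(1/2) = 1/3;  -(1/6)·log₂(1/3) = 0.2642
  (X=1,Y=1): P(X|Y) = (1/6)/(1/2) = 1/3;  -(1/6)·log₂(1/3) = 0.2642
  (X=2,Y=0): P(X|Y) = (1/8)/(1/2) = 1/4;  -(1/8)·log₂(1/4) = 0.2500
  (X=2,Y=1): P(X|Y) = (1/8)/(1/2) = 1/4;  -(1/8)·log₂(1/4) = 0.2500
H(X|Y) = 0.2631 + 0.2631 + 0.2642 + 0.2642 + 0.2500 + 0.2500
  = 1.5546 bits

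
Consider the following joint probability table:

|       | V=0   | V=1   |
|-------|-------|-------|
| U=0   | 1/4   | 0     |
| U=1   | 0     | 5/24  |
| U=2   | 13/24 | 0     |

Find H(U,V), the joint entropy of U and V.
H(U,V) = -Σ P(U,V) log₂ P(U,V), summed over the non-zero cells:
H(U,V) = -[(1/4)·log₂(1/4) + (5/24)·log₂(5/24) + (13/24)·log₂(13/24)]
  = 0.5000 + 0.4715 + 0.4791
  = 1.4506 bits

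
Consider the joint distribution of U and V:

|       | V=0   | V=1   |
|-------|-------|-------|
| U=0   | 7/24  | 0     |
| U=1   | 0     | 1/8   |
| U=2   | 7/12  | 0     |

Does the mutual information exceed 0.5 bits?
Marginal P(U) (row sums):
  P(U=0) = 7/24 + 0 = 7/24
  P(U=1) = 0 + 1/8 = 1/8
  P(U=2) = 7/12 + 0 = 7/12
Marginal P(V) (column sums):
  P(V=0) = 7/24 + 0 + 7/12 = 7/8
  P(V=1) = 0 + 1/8 + 0 = 1/8

H(U) = -[(7/24)·log₂(7/24) + (1/8)·log₂(1/8) + (7/12)·log₂(7/12)]
  = 0.5185 + 0.3750 + 0.4536
  = 1.3471 bits
H(V) = -[(7/8)·log₂(7/8) + (1/8)·log₂(1/8)]
  = 0.1686 + 0.3750
  = 0.5436 bits
H(U,V) = -[(7/24)·log₂(7/24) + (1/8)·log₂(1/8) + (7/12)·log₂(7/12)]
  = 0.5185 + 0.3750 + 0.4536
  = 1.3471 bits

I(U;V) = H(U) + H(V) - H(U,V)
  = 1.3471 + 0.5436 - 1.3471
  = 0.5436 bits

Yes. I(U;V) = 0.5436 bits, which is > 0.5 bits.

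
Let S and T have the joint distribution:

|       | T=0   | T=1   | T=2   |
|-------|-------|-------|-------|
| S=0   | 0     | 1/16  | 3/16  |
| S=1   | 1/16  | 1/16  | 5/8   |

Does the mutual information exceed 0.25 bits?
Marginal P(S) (row sums):
  P(S=0) = 0 + 1/16 + 3/16 = 1/4
  P(S=1) = 1/16 + 1/16 + 5/8 = 3/4
Marginal P(T) (column sums):
  P(T=0) = 0 + 1/16 = 1/16
  P(T=1) = 1/16 + 1/16 = 1/8
  P(T=2) = 3/16 + 5/8 = 13/16

H(S) = -[(1/4)·log₂(1/4) + (3/4)·log₂(3/4)]
  = 0.5000 + 0.3113
  = 0.8113 bits
H(T) = -[(1/16)·log₂(1/16) + (1/8)·log₂(1/8) + (13/16)·log₂(13/16)]
  = 0.2500 + 0.3750 + 0.2434
  = 0.8684 bits
H(S,T) = -[(1/16)·log₂(1/16) + (3/16)·log₂(3/16) + (1/16)·log₂(1/16) + (1/16)·log₂(1/16) + (5/8)·log₂(5/8)]
  = 0.2500 + 0.4528 + 0.2500 + 0.2500 + 0.4238
  = 1.6266 bits

I(S;T) = H(S) + H(T) - H(S,T)
  = 0.8113 + 0.8684 - 1.6266
  = 0.0531 bits

No. I(S;T) = 0.0531 bits, which is ≤ 0.25 bits.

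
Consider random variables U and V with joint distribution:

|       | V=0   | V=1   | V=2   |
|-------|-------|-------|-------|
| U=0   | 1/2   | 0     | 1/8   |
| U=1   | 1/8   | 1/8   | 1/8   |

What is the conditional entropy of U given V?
Marginal P(V) (column sums):
  P(V=0) = 1/2 + 1/8 = 5/8
  P(V=1) = 0 + 1/8 = 1/8
  P(V=2) = 1/8 + 1/8 = 1/4

H(U|V) = -Σ P(U,V)·log₂ P(U|V), where P(U|V) = P(U,V) / P(V)
  (cells with P(U,V) = 0 contribute 0)
  (U=0,V=0): P(U|V) = (1/2)/(5/8) = 4/5;  -(1/2)·log₂(4/5) = 0.1610
  (U=0,V=2): P(U|V) = (1/8)/(1/4) = 1/2;  -(1/8)·log₂(1/2) = 0.1250
  (U=1,V=0): P(U|V) = (1/8)/(5/8) = 1/5;  -(1/8)·log₂(1/5) = 0.2902
  (U=1,V=1): P(U|V) = (1/8)/(1/8) = 1;  -(1/8)·log₂(1) = 0.0000
  (U=1,V=2): P(U|V) = (1/8)/(1/4) = 1/2;  -(1/8)·log₂(1/2) = 0.1250
H(U|V) = 0.1610 + 0.1250 + 0.2902 + 0.0000 + 0.1250
  = 0.7012 bits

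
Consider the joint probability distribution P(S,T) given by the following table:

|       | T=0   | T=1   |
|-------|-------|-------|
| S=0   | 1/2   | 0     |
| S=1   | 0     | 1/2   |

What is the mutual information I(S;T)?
Marginal P(S) (row sums):
  P(S=0) = 1/2 + 0 = 1/2
  P(S=1) = 0 + 1/2 = 1/2
Marginal P(T) (column sums):
  P(T=0) = 1/2 + 0 = 1/2
  P(T=1) = 0 + 1/2 = 1/2

H(S) = -[(1/2)·log₂(1/2) + (1/2)·log₂(1/2)]
  = 0.5000 + 0.5000
  = 1.0000 bits
H(T) = -[(1/2)·log₂(1/2) + (1/2)·log₂(1/2)]
  = 0.5000 + 0.5000
  = 1.0000 bits
H(S,T) = -[(1/2)·log₂(1/2) + (1/2)·log₂(1/2)]
  = 0.5000 + 0.5000
  = 1.0000 bits

I(S;T) = H(S) + H(T) - H(S,T)
  = 1.0000 + 1.0000 - 1.0000
  = 1.0000 bits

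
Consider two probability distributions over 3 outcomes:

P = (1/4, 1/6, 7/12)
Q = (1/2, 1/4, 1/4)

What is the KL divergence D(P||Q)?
D(P||Q) = Σ P(i) log₂(P(i)/Q(i))
  i=0: (1/4) × log₂((1/4)/(1/2)) = (1/4) × log₂(1/2) = -0.2500
  i=1: (1/6) × log₂((1/6)/(1/4)) = (1/6) × log₂(2/3) = -0.0975
  i=2: (7/12) × log₂((7/12)/(1/4)) = (7/12) × log₂(7/3) = 0.7131
D(P||Q) = -0.2500 - 0.0975 + 0.7131
  = 0.3656 bits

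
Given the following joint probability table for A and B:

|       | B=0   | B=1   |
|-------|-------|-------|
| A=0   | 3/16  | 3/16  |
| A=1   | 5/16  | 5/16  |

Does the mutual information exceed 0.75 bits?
Marginal P(A) (row sums):
  P(A=0) = 3/16 + 3/16 = 3/8
  P(A=1) = 5/16 + 5/16 = 5/8
Marginal P(B) (column sums):
  P(B=0) = 3/16 + 5/16 = 1/2
  P(B=1) = 3/16 + 5/16 = 1/2

H(A) = -[(3/8)·log₂(3/8) + (5/8)·log₂(5/8)]
  = 0.5306 + 0.4238
  = 0.9544 bits
H(B) = -[(1/2)·log₂(1/2) + (1/2)·log₂(1/2)]
  = 0.5000 + 0.5000
  = 1.0000 bits
H(A,B) = -[(3/16)·log₂(3/16) + (3/16)·log₂(3/16) + (5/16)·log₂(5/16) + (5/16)·log₂(5/16)]
  = 0.4528 + 0.4528 + 0.5244 + 0.5244
  = 1.9544 bits

I(A;B) = H(A) + H(B) - H(A,B)
  = 0.9544 + 1.0000 - 1.9544
  = 0.0000 bits

No. I(A;B) = 0.0000 bits, which is ≤ 0.75 bits.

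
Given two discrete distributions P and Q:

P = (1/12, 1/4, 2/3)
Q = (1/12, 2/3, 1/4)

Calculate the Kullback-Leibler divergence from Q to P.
D(P||Q) = Σ P(i) log₂(P(i)/Q(i))
  i=0: (1/12) × log₂((1/12)/(1/12)) = (1/12) × log₂(1) = 0.0000
  i=1: (1/4) × log₂((1/4)/(2/3)) = (1/4) × log₂(3/8) = -0.3538
  i=2: (2/3) × log₂((2/3)/(1/4)) = (2/3) × log₂(8/3) = 0.9434
D(P||Q) = 0.0000 - 0.3538 + 0.9434
  = 0.5896 bits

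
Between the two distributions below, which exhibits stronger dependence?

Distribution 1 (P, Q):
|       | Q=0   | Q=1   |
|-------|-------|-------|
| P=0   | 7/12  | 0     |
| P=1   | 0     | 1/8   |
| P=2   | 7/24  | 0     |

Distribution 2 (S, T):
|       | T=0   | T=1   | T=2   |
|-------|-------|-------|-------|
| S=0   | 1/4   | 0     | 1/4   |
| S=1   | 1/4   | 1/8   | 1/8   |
Distribution 1 (P, Q):
Marginal P(P) (row sums):
  P(P=0) = 7/12 + 0 = 7/12
  P(P=1) = 0 + 1/8 = 1/8
  P(P=2) = 7/24 + 0 = 7/24
Marginal P(Q) (column sums):
  P(Q=0) = 7/12 + 0 + 7/24 = 7/8
  P(Q=1) = 0 + 1/8 + 0 = 1/8

H(P) = -[(7/12)·log₂(7/12) + (1/8)·log₂(1/8) + (7/24)·log₂(7/24)]
  = 0.4536 + 0.3750 + 0.5185
  = 1.3471 bits
H(Q) = -[(7/8)·log₂(7/8) + (1/8)·log₂(1/8)]
  = 0.1686 + 0.3750
  = 0.5436 bits
H(P,Q) = -[(7/12)·log₂(7/12) + (1/8)·log₂(1/8) + (7/24)·log₂(7/24)]
  = 0.4536 + 0.3750 + 0.5185
  = 1.3471 bits

I(P;Q) = H(P) + H(Q) - H(P,Q)
  = 1.3471 + 0.5436 - 1.3471
  = 0.5436 bits

Distribution 2 (S, T):
Marginal P(S) (row sums):
  P(S=0) = 1/4 + 0 + 1/4 = 1/2
  P(S=1) = 1/4 + 1/8 + 1/8 = 1/2
Marginal P(T) (column sums):
  P(T=0) = 1/4 + 1/4 = 1/2
  P(T=1) = 0 + 1/8 = 1/8
  P(T=2) = 1/4 + 1/8 = 3/8

H(S) = -[(1/2)·log₂(1/2) + (1/2)·log₂(1/2)]
  = 0.5000 + 0.5000
  = 1.0000 bits
H(T) = -[(1/2)·log₂(1/2) + (1/8)·log₂(1/8) + (3/8)·log₂(3/8)]
  = 0.5000 + 0.3750 + 0.5306
  = 1.4056 bits
H(S,T) = -[(1/4)·log₂(1/4) + (1/4)·log₂(1/4) + (1/4)·log₂(1/4) + (1/8)·log₂(1/8) + (1/8)·log₂(1/8)]
  = 0.5000 + 0.5000 + 0.5000 + 0.3750 + 0.3750
  = 2.2500 bits

I(S;T) = H(S) + H(T) - H(S,T)
  = 1.0000 + 1.4056 - 2.2500
  = 0.1556 bits

I(P;Q) = 0.5436 bits > I(S;T) = 0.1556 bits, so (P, Q) has the higher mutual information (stronger dependence).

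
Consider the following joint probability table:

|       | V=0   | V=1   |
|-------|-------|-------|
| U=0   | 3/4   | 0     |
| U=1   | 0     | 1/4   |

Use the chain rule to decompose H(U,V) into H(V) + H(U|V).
By the chain rule: H(U,V) = H(V) + H(U|V)

Marginal P(V) (column sums):
  P(V=0) = 3/4 + 0 = 3/4
  P(V=1) = 0 + 1/4 = 1/4
H(V) = -[(3/4)·log₂(3/4) + (1/4)·log₂(1/4)]
  = 0.3113 + 0.5000
  = 0.8113 bits
H(U|V) = -Σ P(U,V)·log₂ P(U|V), where P(U|V) = P(U,V) / P(V)
  (cells with P(U,V) = 0 contribute 0)
  (U=0,V=0): P(U|V) = (3/4)/(3/4) = 1;  -(3/4)·log₂(1) = 0.0000
  (U=1,V=1): P(U|V) = (1/4)/(1/4) = 1;  -(1/4)·log₂(1) = 0.0000
H(U|V) = 0.0000 + 0.0000
  = 0.0000 bits

H(U,V) = H(V) + H(U|V) = 0.8113 + 0.0000 = 0.8113 bits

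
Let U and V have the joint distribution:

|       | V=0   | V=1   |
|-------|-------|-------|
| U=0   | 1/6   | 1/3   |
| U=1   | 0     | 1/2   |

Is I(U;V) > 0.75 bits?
Marginal P(U) (row sums):
  P(U=0) = 1/6 + 1/3 = 1/2
  P(U=1) = 0 + 1/2 = 1/2
Marginal P(V) (column sums):
  P(V=0) = 1/6 + 0 = 1/6
  P(V=1) = 1/3 + 1/2 = 5/6

H(U) = -[(1/2)·log₂(1/2) + (1/2)·log₂(1/2)]
  = 0.5000 + 0.5000
  = 1.0000 bits
H(V) = -[(1/6)·log₂(1/6) + (5/6)·log₂(5/6)]
  = 0.4308 + 0.2192
  = 0.6500 bits
H(U,V) = -[(1/6)·log₂(1/6) + (1/3)·log₂(1/3) + (1/2)·log₂(1/2)]
  = 0.4308 + 0.5283 + 0.5000
  = 1.4591 bits

I(U;V) = H(U) + H(V) - H(U,V)
  = 1.0000 + 0.6500 - 1.4591
  = 0.1909 bits

No. I(U;V) = 0.1909 bits, which is ≤ 0.75 bits.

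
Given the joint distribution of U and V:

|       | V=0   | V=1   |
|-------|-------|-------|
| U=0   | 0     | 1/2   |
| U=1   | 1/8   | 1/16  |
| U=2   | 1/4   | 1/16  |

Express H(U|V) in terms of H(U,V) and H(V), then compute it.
H(U|V) = H(U,V) - H(V)

Marginal P(V) (column sums):
  P(V=0) = 0 + 1/8 + 1/4 = 3/8
  P(V=1) = 1/2 + 1/16 + 1/16 = 5/8

H(U,V) = -[(1/2)·log₂(1/2) + (1/8)·log₂(1/8) + (1/16)·log₂(1/16) + (1/4)·log₂(1/4) + (1/16)·log₂(1/16)]
  = 0.5000 + 0.3750 + 0.2500 + 0.5000 + 0.2500
  = 1.8750 bits
H(V) = -[(3/8)·log₂(3/8) + (5/8)·log₂(5/8)]
  = 0.5306 + 0.4238
  = 0.9544 bits

H(U|V) = 1.8750 - 0.9544 = 0.9206 bits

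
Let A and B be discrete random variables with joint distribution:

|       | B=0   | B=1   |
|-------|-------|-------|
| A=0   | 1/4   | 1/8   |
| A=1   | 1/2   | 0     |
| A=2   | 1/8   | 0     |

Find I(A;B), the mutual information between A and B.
Marginal P(A) (row sums):
  P(A=0) = 1/4 + 1/8 = 3/8
  P(A=1) = 1/2 + 0 = 1/2
  P(A=2) = 1/8 + 0 = 1/8
Marginal P(B) (column sums):
  P(B=0) = 1/4 + 1/2 + 1/8 = 7/8
  P(B=1) = 1/8 + 0 + 0 = 1/8

H(A) = -[(3/8)·log₂(3/8) + (1/2)·log₂(1/2) + (1/8)·log₂(1/8)]
  = 0.5306 + 0.5000 + 0.3750
  = 1.4056 bits
H(B) = -[(7/8)·log₂(7/8) + (1/8)·log₂(1/8)]
  = 0.1686 + 0.3750
  = 0.5436 bits
H(A,B) = -[(1/4)·log₂(1/4) + (1/8)·log₂(1/8) + (1/2)·log₂(1/2) + (1/8)·log₂(1/8)]
  = 0.5000 + 0.3750 + 0.5000 + 0.3750
  = 1.7500 bits

I(A;B) = H(A) + H(B) - H(A,B)
  = 1.4056 + 0.5436 - 1.7500
  = 0.1992 bits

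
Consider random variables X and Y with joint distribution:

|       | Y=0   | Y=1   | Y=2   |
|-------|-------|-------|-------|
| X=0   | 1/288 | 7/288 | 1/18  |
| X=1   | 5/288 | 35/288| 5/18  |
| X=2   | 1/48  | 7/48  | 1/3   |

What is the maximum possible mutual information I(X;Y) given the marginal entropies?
The upper bound on mutual information is I(X;Y) ≤ min(H(X), H(Y)).

Marginal P(X) (row sums):
  P(X=0) = 1/288 + 7/288 + 1/18 = 1/12
  P(X=1) = 5/288 + 35/288 + 5/18 = 5/12
  P(X=2) = 1/48 + 7/48 + 1/3 = 1/2
Marginal P(Y) (column sums):
  P(Y=0) = 1/288 + 5/288 + 1/48 = 1/24
  P(Y=1) = 7/288 + 35/288 + 7/48 = 7/24
  P(Y=2) = 1/18 + 5/18 + 1/3 = 2/3

H(X) = -[(1/12)·log₂(1/12) + (5/12)·log₂(5/12) + (1/2)·log₂(1/2)]
  = 0.2987 + 0.5263 + 0.5000
  = 1.3250 bits
H(Y) = -[(1/24)·log₂(1/24) + (7/24)·log₂(7/24) + (2/3)·log₂(2/3)]
  = 0.1910 + 0.5185 + 0.3900
  = 1.0995 bits

Maximum possible I(X;Y) = min(1.3250, 1.0995) = 1.0995 bits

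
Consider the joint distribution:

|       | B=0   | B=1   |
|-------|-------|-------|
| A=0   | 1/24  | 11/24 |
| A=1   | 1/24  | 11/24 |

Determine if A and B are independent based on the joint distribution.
Marginal P(A) (row sums):
  P(A=0) = 1/24 + 11/24 = 1/2
  P(A=1) = 1/24 + 11/24 = 1/2
Marginal P(B) (column sums):
  P(B=0) = 1/24 + 1/24 = 1/12
  P(B=1) = 11/24 + 11/24 = 11/12

A and B are independent iff P(A=i,B=j) = P(A=i)·P(B=j) for every cell.
  P(A=0)·P(B=0) = 1/2 × 1/12 = 1/24 = P(A=0,B=0) ✓
  P(A=0)·P(B=1) = 1/2 × 11/12 = 11/24 = P(A=0,B=1) ✓
  P(A=1)·P(B=0) = 1/2 × 1/12 = 1/24 = P(A=1,B=0) ✓
  P(A=1)·P(B=1) = 1/2 × 11/12 = 11/24 = P(A=1,B=1) ✓

Yes, A and B are independent: every cell factors, so I(A;B) = 0 bits.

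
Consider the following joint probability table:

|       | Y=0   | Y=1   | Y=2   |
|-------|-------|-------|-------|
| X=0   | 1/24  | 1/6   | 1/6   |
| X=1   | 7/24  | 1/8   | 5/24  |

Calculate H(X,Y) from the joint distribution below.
H(X,Y) = -Σ P(X,Y) log₂ P(X,Y), summed over the non-zero cells:
H(X,Y) = -[(1/24)·log₂(1/24) + (1/6)·log₂(1/6) + (1/6)·log₂(1/6) + (7/24)·log₂(7/24) + (1/8)·log₂(1/8) + (5/24)·log₂(5/24)]
  = 0.1910 + 0.4308 + 0.4308 + 0.5185 + 0.3750 + 0.4715
  = 2.4176 bits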